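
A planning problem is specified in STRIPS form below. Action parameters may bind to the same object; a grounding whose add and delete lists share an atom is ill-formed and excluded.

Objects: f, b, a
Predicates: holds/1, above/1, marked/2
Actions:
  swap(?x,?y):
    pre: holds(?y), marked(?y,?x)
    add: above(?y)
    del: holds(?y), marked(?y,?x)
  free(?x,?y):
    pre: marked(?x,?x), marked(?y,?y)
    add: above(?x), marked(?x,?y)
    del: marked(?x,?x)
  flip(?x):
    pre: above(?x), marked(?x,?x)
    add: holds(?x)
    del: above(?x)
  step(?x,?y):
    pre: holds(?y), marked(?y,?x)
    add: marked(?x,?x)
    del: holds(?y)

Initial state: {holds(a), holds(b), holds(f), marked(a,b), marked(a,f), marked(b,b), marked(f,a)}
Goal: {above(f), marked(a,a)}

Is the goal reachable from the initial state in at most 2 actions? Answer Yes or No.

1. step(f,a)  →  {holds(b), holds(f), marked(a,b), marked(a,f), marked(b,b), marked(f,a), marked(f,f)}
2. free(f,b)  →  {above(f), holds(b), holds(f), marked(a,b), marked(a,f), marked(b,b), marked(f,a), marked(f,b)}
3. step(a,f)  →  {above(f), holds(b), marked(a,a), marked(a,b), marked(a,f), marked(b,b), marked(f,a), marked(f,b)}
optimal plan length = 3; 3 > 2

No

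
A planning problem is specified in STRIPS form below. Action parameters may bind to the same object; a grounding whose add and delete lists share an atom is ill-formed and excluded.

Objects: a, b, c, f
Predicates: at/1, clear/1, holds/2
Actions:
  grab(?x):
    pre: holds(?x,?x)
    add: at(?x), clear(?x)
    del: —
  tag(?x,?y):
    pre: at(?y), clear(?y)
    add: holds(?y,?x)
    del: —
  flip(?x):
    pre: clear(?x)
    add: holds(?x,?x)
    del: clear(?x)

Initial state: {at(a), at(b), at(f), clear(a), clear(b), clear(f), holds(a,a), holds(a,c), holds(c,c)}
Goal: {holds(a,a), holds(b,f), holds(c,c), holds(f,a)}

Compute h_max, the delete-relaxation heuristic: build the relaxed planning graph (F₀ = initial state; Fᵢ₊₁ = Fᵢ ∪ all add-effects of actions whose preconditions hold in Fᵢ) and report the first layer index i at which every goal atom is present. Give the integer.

1

F0 = init (9 atoms)
F1 = F0 ∪ {at(c), clear(c), holds(a,b), holds(a,f), holds(b,a), holds(b,b), holds(b,c), holds(b,f), holds(f,a), holds(f,b), holds(f,c), holds(f,f)}  (21 atoms)
goal ⊆ F1  ⇒  h_max = 1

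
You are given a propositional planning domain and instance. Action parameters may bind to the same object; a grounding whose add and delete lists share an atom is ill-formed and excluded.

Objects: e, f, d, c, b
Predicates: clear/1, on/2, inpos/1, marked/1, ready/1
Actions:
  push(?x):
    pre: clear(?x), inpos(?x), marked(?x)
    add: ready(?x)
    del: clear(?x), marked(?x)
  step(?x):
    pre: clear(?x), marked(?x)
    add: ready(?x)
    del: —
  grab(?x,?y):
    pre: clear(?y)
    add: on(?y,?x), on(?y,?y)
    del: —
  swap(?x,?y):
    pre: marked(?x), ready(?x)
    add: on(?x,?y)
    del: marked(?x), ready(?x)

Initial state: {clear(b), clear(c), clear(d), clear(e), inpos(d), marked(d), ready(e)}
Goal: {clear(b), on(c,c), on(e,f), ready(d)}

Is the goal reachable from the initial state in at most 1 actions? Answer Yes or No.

1. push(d)  →  {clear(b), clear(c), clear(e), inpos(d), ready(d), ready(e)}
2. grab(e,c)  →  {clear(b), clear(c), clear(e), inpos(d), on(c,c), on(c,e), ready(d), ready(e)}
3. grab(f,e)  →  {clear(b), clear(c), clear(e), inpos(d), on(c,c), on(c,e), on(e,e), on(e,f), ready(d), ready(e)}
optimal plan length = 3; 3 > 1

No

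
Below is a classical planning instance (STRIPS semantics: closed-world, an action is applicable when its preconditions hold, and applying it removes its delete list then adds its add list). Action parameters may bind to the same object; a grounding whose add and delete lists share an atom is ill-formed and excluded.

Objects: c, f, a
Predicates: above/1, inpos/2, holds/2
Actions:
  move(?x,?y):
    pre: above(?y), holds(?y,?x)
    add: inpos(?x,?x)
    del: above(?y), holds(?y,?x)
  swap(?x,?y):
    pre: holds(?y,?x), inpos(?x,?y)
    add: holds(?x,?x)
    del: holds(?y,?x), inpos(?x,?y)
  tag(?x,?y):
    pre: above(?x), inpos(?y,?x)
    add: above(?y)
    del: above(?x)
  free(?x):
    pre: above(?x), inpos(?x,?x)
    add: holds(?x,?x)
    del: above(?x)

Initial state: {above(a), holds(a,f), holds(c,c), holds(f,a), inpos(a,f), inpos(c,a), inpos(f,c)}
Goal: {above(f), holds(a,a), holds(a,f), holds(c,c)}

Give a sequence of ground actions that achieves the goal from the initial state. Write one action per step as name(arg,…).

1. swap(a,f)  →  {above(a), holds(a,a), holds(a,f), holds(c,c), inpos(c,a), inpos(f,c)}
2. tag(a,c)  →  {above(c), holds(a,a), holds(a,f), holds(c,c), inpos(c,a), inpos(f,c)}
3. tag(c,f)  →  {above(f), holds(a,a), holds(a,f), holds(c,c), inpos(c,a), inpos(f,c)}

swap(a,f); tag(a,c); tag(c,f)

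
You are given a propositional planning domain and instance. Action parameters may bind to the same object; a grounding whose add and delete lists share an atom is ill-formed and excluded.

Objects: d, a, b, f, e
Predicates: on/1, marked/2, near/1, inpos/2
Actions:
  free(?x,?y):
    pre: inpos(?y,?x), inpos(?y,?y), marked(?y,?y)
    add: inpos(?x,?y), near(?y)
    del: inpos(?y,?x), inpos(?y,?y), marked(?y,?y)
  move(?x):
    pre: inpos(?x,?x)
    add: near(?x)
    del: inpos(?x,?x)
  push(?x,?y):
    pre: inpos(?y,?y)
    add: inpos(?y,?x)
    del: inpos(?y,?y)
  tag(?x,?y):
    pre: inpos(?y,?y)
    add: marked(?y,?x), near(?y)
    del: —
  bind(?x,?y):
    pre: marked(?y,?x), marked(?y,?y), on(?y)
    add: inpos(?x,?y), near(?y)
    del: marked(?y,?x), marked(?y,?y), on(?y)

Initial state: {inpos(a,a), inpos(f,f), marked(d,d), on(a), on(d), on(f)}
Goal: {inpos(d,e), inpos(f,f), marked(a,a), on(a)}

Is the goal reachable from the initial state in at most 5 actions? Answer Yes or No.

1. tag(a,a)  →  {inpos(a,a), inpos(f,f), marked(a,a), marked(d,d), near(a), on(a), on(d), on(f)}
2. bind(d,d)  →  {inpos(a,a), inpos(d,d), inpos(f,f), marked(a,a), near(a), near(d), on(a), on(f)}
3. push(e,d)  →  {inpos(a,a), inpos(d,e), inpos(f,f), marked(a,a), near(a), near(d), on(a), on(f)}
optimal plan length = 3; 3 ≤ 5

Yes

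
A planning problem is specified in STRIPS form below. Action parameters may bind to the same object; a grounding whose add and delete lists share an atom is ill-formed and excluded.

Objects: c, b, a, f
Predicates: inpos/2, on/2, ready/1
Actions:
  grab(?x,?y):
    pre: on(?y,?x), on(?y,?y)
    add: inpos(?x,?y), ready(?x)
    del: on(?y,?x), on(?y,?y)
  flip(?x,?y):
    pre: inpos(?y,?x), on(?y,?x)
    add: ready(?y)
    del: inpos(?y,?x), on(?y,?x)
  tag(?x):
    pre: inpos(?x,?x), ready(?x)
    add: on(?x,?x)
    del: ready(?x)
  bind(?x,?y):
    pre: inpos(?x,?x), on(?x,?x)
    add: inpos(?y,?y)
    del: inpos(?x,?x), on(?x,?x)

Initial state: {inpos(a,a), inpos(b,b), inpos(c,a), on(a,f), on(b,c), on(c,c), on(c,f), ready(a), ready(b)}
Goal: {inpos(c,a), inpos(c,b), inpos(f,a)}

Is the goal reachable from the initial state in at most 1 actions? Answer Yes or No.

1. tag(b)  →  {inpos(a,a), inpos(b,b), inpos(c,a), on(a,f), on(b,b), on(b,c), on(c,c), on(c,f), ready(a)}
2. grab(c,b)  →  {inpos(a,a), inpos(b,b), inpos(c,a), inpos(c,b), on(a,f), on(c,c), on(c,f), ready(a), ready(c)}
3. tag(a)  →  {inpos(a,a), inpos(b,b), inpos(c,a), inpos(c,b), on(a,a), on(a,f), on(c,c), on(c,f), ready(c)}
4. grab(f,a)  →  {inpos(a,a), inpos(b,b), inpos(c,a), inpos(c,b), inpos(f,a), on(c,c), on(c,f), ready(c), ready(f)}
optimal plan length = 4; 4 > 1

No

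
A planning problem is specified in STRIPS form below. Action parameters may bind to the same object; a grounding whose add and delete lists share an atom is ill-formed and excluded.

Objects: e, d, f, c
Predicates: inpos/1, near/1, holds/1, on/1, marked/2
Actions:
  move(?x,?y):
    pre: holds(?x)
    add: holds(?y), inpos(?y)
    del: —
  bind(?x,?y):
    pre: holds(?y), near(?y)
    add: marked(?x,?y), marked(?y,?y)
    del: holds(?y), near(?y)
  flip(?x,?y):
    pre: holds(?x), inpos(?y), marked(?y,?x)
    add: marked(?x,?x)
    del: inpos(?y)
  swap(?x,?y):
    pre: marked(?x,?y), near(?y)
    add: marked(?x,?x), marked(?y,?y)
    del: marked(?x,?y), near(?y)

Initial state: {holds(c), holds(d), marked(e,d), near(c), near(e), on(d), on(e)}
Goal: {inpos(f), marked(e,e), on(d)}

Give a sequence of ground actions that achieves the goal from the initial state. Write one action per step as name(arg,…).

move(d,e); move(e,f); bind(e,e)

1. move(d,e)  →  {holds(c), holds(d), holds(e), inpos(e), marked(e,d), near(c), near(e), on(d), on(e)}
2. move(e,f)  →  {holds(c), holds(d), holds(e), holds(f), inpos(e), inpos(f), marked(e,d), near(c), near(e), on(d), on(e)}
3. bind(e,e)  →  {holds(c), holds(d), holds(f), inpos(e), inpos(f), marked(e,d), marked(e,e), near(c), on(d), on(e)}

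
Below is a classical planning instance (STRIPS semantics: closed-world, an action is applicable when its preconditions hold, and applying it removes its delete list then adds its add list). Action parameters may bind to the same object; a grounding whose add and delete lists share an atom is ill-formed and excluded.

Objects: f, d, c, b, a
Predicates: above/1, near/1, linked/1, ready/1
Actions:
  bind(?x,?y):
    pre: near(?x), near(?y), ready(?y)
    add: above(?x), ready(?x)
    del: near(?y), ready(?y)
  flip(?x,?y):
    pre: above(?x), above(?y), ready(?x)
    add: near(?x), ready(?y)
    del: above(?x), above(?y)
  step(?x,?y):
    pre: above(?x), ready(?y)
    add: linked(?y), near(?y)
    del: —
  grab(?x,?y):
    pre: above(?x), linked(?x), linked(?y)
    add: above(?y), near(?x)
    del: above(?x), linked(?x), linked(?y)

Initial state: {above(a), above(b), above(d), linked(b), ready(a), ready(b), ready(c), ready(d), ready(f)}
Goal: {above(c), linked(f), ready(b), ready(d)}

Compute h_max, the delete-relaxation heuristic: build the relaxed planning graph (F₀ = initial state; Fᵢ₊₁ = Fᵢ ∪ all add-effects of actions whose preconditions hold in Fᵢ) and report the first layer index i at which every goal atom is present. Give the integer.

F0 = init (9 atoms)
F1 = F0 ∪ {linked(a), linked(c), linked(d), linked(f), near(a), near(b), near(c), near(d), near(f)}  (18 atoms)
F2 = F1 ∪ {above(c), above(f)}  (20 atoms)
goal ⊆ F2  ⇒  h_max = 2

2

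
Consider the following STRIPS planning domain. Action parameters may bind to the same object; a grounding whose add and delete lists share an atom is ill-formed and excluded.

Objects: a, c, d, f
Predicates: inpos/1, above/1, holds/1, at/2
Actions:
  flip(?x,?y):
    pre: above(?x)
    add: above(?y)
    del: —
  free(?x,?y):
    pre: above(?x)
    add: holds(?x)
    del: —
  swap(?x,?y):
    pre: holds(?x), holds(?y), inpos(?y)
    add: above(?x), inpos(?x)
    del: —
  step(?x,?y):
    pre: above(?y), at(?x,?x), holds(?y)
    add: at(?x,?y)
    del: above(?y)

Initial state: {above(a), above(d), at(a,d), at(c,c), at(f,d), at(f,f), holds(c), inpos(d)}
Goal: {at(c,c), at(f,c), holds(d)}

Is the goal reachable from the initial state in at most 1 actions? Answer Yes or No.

1. flip(a,c)  →  {above(a), above(c), above(d), at(a,d), at(c,c), at(f,d), at(f,f), holds(c), inpos(d)}
2. free(d,a)  →  {above(a), above(c), above(d), at(a,d), at(c,c), at(f,d), at(f,f), holds(c), holds(d), inpos(d)}
3. step(f,c)  →  {above(a), above(d), at(a,d), at(c,c), at(f,c), at(f,d), at(f,f), holds(c), holds(d), inpos(d)}
optimal plan length = 3; 3 > 1

No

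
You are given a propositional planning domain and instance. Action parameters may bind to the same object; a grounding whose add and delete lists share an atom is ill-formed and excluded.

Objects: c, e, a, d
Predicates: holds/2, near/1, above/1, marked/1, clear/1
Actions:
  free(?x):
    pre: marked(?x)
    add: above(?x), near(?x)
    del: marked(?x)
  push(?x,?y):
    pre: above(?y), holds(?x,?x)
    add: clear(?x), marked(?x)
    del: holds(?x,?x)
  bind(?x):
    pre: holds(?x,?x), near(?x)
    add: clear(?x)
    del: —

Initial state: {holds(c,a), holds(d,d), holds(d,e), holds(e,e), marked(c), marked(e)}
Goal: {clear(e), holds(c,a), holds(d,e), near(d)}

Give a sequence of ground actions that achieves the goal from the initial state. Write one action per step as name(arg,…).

1. free(c)  →  {above(c), holds(c,a), holds(d,d), holds(d,e), holds(e,e), marked(e), near(c)}
2. push(e,c)  →  {above(c), clear(e), holds(c,a), holds(d,d), holds(d,e), marked(e), near(c)}
3. push(d,c)  →  {above(c), clear(d), clear(e), holds(c,a), holds(d,e), marked(d), marked(e), near(c)}
4. free(d)  →  {above(c), above(d), clear(d), clear(e), holds(c,a), holds(d,e), marked(e), near(c), near(d)}

free(c); push(e,c); push(d,c); free(d)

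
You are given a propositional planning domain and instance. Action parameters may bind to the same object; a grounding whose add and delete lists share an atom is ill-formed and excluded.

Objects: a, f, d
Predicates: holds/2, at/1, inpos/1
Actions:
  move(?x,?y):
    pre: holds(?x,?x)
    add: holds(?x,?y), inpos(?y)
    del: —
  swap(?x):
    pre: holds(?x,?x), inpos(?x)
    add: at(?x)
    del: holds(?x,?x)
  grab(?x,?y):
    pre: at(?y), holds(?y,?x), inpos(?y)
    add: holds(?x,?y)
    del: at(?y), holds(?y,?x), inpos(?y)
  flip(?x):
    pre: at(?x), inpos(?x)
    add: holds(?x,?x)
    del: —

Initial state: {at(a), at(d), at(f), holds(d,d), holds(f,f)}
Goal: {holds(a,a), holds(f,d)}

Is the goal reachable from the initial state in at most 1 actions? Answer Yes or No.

1. move(f,a)  →  {at(a), at(d), at(f), holds(d,d), holds(f,a), holds(f,f), inpos(a)}
2. move(f,d)  →  {at(a), at(d), at(f), holds(d,d), holds(f,a), holds(f,d), holds(f,f), inpos(a), inpos(d)}
3. flip(a)  →  {at(a), at(d), at(f), holds(a,a), holds(d,d), holds(f,a), holds(f,d), holds(f,f), inpos(a), inpos(d)}
optimal plan length = 3; 3 > 1

No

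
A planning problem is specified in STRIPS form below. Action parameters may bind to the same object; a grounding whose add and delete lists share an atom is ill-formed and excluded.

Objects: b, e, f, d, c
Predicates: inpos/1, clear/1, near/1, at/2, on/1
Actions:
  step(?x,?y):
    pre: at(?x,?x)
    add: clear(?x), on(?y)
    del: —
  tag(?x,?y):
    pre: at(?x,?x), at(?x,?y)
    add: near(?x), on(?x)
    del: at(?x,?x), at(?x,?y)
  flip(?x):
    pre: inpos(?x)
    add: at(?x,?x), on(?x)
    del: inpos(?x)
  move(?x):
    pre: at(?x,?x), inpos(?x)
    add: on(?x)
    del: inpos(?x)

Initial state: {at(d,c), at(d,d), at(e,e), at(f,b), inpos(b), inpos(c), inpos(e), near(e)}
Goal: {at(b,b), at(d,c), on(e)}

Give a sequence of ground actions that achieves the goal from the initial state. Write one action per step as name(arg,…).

1. step(e,e)  →  {at(d,c), at(d,d), at(e,e), at(f,b), clear(e), inpos(b), inpos(c), inpos(e), near(e), on(e)}
2. flip(b)  →  {at(b,b), at(d,c), at(d,d), at(e,e), at(f,b), clear(e), inpos(c), inpos(e), near(e), on(b), on(e)}

step(e,e); flip(b)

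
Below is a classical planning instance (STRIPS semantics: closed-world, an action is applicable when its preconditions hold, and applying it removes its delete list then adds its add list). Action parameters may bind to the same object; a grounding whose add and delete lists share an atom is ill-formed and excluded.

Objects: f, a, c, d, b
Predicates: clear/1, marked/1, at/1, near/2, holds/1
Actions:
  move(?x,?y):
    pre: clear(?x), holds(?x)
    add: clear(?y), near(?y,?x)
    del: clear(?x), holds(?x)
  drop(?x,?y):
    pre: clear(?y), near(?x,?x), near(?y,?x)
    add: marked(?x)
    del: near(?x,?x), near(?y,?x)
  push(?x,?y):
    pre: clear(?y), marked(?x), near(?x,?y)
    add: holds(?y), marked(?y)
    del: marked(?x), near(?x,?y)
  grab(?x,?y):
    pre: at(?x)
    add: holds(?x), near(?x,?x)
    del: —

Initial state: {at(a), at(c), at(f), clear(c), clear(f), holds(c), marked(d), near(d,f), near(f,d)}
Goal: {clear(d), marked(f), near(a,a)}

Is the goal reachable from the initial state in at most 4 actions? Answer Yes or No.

Yes

1. move(c,d)  →  {at(a), at(c), at(f), clear(d), clear(f), marked(d), near(d,c), near(d,f), near(f,d)}
2. push(d,f)  →  {at(a), at(c), at(f), clear(d), clear(f), holds(f), marked(f), near(d,c), near(f,d)}
3. grab(a,f)  →  {at(a), at(c), at(f), clear(d), clear(f), holds(a), holds(f), marked(f), near(a,a), near(d,c), near(f,d)}
optimal plan length = 3; 3 ≤ 4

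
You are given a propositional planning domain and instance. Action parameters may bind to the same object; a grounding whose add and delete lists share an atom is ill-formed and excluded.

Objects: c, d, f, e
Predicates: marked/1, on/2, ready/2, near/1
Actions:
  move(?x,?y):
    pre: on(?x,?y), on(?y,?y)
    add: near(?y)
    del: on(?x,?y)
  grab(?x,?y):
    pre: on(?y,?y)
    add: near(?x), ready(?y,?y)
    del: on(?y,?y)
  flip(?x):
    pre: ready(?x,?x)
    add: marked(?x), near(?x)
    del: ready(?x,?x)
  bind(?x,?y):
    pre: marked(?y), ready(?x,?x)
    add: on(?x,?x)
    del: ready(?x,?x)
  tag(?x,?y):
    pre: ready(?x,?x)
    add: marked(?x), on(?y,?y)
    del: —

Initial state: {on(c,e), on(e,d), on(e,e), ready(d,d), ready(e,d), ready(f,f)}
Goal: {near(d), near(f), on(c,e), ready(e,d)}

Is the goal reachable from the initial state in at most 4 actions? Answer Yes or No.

Yes

1. grab(d,e)  →  {near(d), on(c,e), on(e,d), ready(d,d), ready(e,d), ready(e,e), ready(f,f)}
2. flip(f)  →  {marked(f), near(d), near(f), on(c,e), on(e,d), ready(d,d), ready(e,d), ready(e,e)}
optimal plan length = 2; 2 ≤ 4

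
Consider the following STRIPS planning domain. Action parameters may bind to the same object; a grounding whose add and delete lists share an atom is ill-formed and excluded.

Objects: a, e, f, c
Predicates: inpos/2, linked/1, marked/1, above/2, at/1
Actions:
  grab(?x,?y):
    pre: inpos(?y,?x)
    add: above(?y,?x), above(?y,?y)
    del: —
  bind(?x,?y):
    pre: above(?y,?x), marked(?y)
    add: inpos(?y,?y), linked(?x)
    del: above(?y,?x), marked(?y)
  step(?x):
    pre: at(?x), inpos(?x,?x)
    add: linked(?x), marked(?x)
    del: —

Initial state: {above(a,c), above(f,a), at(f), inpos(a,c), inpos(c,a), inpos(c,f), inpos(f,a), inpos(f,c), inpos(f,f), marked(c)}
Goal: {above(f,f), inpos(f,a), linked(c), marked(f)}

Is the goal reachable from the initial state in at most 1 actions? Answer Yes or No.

No

1. grab(a,f)  →  {above(a,c), above(f,a), above(f,f), at(f), inpos(a,c), inpos(c,a), inpos(c,f), inpos(f,a), inpos(f,c), inpos(f,f), marked(c)}
2. grab(a,c)  →  {above(a,c), above(c,a), above(c,c), above(f,a), above(f,f), at(f), inpos(a,c), inpos(c,a), inpos(c,f), inpos(f,a), inpos(f,c), inpos(f,f), marked(c)}
3. bind(c,c)  →  {above(a,c), above(c,a), above(f,a), above(f,f), at(f), inpos(a,c), inpos(c,a), inpos(c,c), inpos(c,f), inpos(f,a), inpos(f,c), inpos(f,f), linked(c)}
4. step(f)  →  {above(a,c), above(c,a), above(f,a), above(f,f), at(f), inpos(a,c), inpos(c,a), inpos(c,c), inpos(c,f), inpos(f,a), inpos(f,c), inpos(f,f), linked(c), linked(f), marked(f)}
optimal plan length = 4; 4 > 1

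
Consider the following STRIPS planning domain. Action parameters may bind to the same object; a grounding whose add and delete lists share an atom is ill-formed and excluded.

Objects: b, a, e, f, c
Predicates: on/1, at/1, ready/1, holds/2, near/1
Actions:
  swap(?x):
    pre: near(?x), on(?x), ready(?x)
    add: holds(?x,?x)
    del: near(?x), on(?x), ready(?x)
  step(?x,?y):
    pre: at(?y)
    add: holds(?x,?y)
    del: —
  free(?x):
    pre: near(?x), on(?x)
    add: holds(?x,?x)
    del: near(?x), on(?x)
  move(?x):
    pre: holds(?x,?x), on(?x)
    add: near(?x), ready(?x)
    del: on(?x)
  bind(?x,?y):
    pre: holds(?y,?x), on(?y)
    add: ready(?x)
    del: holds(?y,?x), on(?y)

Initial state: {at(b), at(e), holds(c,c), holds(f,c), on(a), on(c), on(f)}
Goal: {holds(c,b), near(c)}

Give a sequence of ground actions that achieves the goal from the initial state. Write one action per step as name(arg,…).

step(c,b); move(c)

1. step(c,b)  →  {at(b), at(e), holds(c,b), holds(c,c), holds(f,c), on(a), on(c), on(f)}
2. move(c)  →  {at(b), at(e), holds(c,b), holds(c,c), holds(f,c), near(c), on(a), on(f), ready(c)}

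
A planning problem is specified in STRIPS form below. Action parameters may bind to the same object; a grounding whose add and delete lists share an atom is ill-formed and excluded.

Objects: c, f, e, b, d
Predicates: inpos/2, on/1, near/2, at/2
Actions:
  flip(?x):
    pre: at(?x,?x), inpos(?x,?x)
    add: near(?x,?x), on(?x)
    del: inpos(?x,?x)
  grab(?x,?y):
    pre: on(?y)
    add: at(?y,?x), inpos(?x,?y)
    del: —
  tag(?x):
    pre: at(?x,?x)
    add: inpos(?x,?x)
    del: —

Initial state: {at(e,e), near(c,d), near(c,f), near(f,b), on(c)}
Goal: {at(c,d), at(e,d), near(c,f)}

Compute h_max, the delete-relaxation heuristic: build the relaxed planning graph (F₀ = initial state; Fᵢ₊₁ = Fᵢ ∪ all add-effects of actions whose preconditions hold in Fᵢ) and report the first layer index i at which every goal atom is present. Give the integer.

F0 = init (5 atoms)
F1 = F0 ∪ {at(c,b), at(c,c), at(c,d), at(c,e), at(c,f), inpos(b,c), inpos(c,c), inpos(d,c), inpos(e,c), inpos(e,e), inpos(f,c)}  (16 atoms)
F2 = F1 ∪ {near(c,c), near(e,e), on(e)}  (19 atoms)
F3 = F2 ∪ {at(e,b), at(e,c), at(e,d), at(e,f), inpos(b,e), inpos(c,e), inpos(d,e), inpos(f,e)}  (27 atoms)
goal ⊆ F3  ⇒  h_max = 3

3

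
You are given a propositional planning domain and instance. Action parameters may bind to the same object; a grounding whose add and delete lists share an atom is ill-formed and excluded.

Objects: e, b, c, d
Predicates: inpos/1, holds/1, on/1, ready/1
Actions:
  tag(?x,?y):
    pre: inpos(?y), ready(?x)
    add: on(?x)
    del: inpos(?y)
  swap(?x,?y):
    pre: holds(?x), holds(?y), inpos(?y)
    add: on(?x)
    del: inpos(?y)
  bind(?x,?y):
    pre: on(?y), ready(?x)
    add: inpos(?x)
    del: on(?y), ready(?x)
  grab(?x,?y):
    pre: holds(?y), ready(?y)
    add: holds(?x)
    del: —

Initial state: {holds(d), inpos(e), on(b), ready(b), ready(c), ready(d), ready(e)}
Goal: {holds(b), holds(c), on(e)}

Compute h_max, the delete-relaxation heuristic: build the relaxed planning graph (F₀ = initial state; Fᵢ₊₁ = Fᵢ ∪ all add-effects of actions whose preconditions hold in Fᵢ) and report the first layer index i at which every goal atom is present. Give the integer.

1

F0 = init (7 atoms)
F1 = F0 ∪ {holds(b), holds(c), holds(e), inpos(b), inpos(c), inpos(d), on(c), on(d), on(e)}  (16 atoms)
goal ⊆ F1  ⇒  h_max = 1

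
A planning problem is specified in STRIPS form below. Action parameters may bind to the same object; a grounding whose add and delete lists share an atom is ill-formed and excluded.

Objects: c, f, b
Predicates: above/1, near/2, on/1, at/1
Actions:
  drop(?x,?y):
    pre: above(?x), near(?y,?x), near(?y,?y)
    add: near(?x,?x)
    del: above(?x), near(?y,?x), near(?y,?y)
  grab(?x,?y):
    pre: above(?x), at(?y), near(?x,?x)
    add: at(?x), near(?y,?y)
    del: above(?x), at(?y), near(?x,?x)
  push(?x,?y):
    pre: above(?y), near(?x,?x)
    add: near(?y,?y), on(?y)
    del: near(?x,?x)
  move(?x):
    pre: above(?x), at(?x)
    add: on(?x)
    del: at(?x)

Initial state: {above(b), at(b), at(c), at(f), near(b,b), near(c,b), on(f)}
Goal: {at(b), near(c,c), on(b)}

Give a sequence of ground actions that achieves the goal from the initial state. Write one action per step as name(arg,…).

move(b); grab(b,c)

1. move(b)  →  {above(b), at(c), at(f), near(b,b), near(c,b), on(b), on(f)}
2. grab(b,c)  →  {at(b), at(f), near(c,b), near(c,c), on(b), on(f)}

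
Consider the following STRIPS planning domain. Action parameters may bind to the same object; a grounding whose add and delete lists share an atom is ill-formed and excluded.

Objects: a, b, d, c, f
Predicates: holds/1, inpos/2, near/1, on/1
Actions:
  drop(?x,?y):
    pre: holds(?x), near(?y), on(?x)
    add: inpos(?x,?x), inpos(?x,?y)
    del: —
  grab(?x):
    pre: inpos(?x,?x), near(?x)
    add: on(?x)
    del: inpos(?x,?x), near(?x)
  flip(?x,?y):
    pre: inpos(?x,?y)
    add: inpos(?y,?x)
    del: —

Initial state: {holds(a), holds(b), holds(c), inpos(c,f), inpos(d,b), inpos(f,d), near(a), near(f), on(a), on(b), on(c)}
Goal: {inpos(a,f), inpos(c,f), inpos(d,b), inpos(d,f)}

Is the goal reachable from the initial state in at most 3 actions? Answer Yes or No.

Yes

1. drop(a,f)  →  {holds(a), holds(b), holds(c), inpos(a,a), inpos(a,f), inpos(c,f), inpos(d,b), inpos(f,d), near(a), near(f), on(a), on(b), on(c)}
2. flip(f,d)  →  {holds(a), holds(b), holds(c), inpos(a,a), inpos(a,f), inpos(c,f), inpos(d,b), inpos(d,f), inpos(f,d), near(a), near(f), on(a), on(b), on(c)}
optimal plan length = 2; 2 ≤ 3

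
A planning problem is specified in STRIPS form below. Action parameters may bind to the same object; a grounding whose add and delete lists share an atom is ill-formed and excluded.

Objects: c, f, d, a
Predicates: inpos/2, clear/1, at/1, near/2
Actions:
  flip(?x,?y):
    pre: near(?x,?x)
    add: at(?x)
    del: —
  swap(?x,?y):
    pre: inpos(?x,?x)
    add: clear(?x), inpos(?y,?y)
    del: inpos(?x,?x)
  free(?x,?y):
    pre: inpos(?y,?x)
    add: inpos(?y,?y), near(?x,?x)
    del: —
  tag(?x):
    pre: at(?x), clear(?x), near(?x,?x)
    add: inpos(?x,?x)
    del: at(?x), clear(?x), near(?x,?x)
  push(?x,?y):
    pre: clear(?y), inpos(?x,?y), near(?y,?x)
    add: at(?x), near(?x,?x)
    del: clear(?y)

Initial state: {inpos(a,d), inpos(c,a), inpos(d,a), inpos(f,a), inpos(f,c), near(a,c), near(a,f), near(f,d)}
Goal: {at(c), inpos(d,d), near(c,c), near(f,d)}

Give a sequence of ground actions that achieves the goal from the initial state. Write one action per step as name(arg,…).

free(c,f); flip(c,c); swap(f,d)

1. free(c,f)  →  {inpos(a,d), inpos(c,a), inpos(d,a), inpos(f,a), inpos(f,c), inpos(f,f), near(a,c), near(a,f), near(c,c), near(f,d)}
2. flip(c,c)  →  {at(c), inpos(a,d), inpos(c,a), inpos(d,a), inpos(f,a), inpos(f,c), inpos(f,f), near(a,c), near(a,f), near(c,c), near(f,d)}
3. swap(f,d)  →  {at(c), clear(f), inpos(a,d), inpos(c,a), inpos(d,a), inpos(d,d), inpos(f,a), inpos(f,c), near(a,c), near(a,f), near(c,c), near(f,d)}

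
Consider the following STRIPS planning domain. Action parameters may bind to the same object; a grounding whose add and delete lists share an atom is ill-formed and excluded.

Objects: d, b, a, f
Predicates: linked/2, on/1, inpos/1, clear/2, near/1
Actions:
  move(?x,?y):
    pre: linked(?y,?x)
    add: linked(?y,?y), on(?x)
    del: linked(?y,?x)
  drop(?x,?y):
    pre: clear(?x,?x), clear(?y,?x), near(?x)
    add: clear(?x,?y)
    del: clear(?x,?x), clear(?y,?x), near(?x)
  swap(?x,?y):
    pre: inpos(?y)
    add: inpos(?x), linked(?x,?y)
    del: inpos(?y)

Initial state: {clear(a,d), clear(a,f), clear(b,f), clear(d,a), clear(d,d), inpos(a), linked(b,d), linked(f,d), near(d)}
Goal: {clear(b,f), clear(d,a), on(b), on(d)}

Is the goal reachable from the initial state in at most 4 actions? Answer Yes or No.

Yes

1. move(d,b)  →  {clear(a,d), clear(a,f), clear(b,f), clear(d,a), clear(d,d), inpos(a), linked(b,b), linked(f,d), near(d), on(d)}
2. swap(b,a)  →  {clear(a,d), clear(a,f), clear(b,f), clear(d,a), clear(d,d), inpos(b), linked(b,a), linked(b,b), linked(f,d), near(d), on(d)}
3. swap(d,b)  →  {clear(a,d), clear(a,f), clear(b,f), clear(d,a), clear(d,d), inpos(d), linked(b,a), linked(b,b), linked(d,b), linked(f,d), near(d), on(d)}
4. move(b,d)  →  {clear(a,d), clear(a,f), clear(b,f), clear(d,a), clear(d,d), inpos(d), linked(b,a), linked(b,b), linked(d,d), linked(f,d), near(d), on(b), on(d)}
optimal plan length = 4; 4 ≤ 4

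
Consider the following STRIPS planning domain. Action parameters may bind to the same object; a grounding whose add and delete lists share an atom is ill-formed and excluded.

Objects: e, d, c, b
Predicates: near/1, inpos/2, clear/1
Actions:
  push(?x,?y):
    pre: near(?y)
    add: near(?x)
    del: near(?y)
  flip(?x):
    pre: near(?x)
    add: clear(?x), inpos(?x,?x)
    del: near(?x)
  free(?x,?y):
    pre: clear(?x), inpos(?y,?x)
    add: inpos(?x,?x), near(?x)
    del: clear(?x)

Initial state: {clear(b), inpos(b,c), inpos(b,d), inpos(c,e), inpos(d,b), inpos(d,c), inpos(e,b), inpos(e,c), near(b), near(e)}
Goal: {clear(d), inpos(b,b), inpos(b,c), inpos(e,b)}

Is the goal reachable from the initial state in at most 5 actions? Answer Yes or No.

1. push(d,e)  →  {clear(b), inpos(b,c), inpos(b,d), inpos(c,e), inpos(d,b), inpos(d,c), inpos(e,b), inpos(e,c), near(b), near(d)}
2. flip(d)  →  {clear(b), clear(d), inpos(b,c), inpos(b,d), inpos(c,e), inpos(d,b), inpos(d,c), inpos(d,d), inpos(e,b), inpos(e,c), near(b)}
3. flip(b)  →  {clear(b), clear(d), inpos(b,b), inpos(b,c), inpos(b,d), inpos(c,e), inpos(d,b), inpos(d,c), inpos(d,d), inpos(e,b), inpos(e,c)}
optimal plan length = 3; 3 ≤ 5

Yes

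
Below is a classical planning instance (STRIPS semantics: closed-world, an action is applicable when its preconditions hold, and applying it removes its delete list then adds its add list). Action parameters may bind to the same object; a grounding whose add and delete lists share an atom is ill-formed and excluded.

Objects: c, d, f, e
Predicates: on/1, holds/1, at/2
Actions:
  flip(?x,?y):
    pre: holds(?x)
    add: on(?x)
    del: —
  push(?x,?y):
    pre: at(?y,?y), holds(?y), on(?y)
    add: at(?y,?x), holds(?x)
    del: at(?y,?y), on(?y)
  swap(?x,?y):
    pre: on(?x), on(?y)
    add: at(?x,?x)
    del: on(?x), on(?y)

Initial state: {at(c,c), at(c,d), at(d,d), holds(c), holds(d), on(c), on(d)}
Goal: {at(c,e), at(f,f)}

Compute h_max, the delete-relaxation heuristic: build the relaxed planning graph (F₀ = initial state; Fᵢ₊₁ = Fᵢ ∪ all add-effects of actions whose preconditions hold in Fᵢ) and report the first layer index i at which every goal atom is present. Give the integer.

F0 = init (7 atoms)
F1 = F0 ∪ {at(c,e), at(c,f), at(d,c), at(d,e), at(d,f), holds(e), holds(f)}  (14 atoms)
F2 = F1 ∪ {on(e), on(f)}  (16 atoms)
F3 = F2 ∪ {at(e,e), at(f,f)}  (18 atoms)
goal ⊆ F3  ⇒  h_max = 3

3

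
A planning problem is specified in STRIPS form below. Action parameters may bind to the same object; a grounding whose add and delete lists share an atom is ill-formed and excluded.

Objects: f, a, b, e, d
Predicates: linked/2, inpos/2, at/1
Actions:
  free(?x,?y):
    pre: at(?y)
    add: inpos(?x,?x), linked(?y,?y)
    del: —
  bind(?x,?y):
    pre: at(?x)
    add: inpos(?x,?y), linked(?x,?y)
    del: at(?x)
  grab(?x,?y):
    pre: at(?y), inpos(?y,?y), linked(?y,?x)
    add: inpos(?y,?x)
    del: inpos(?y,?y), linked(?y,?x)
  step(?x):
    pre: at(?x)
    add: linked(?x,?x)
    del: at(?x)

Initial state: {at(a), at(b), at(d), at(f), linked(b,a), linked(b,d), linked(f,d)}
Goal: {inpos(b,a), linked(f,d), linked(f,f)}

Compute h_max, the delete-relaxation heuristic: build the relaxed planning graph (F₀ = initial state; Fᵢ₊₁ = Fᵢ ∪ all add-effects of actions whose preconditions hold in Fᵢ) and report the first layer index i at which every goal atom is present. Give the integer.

1

F0 = init (7 atoms)
F1 = F0 ∪ {inpos(a,a), inpos(a,b), inpos(a,d), inpos(a,e), inpos(a,f), inpos(b,a), inpos(b,b), inpos(b,d), inpos(b,e), inpos(b,f), inpos(d,a), inpos(d,b), inpos(d,d), inpos(d,e), inpos(d,f), inpos(e,e), inpos(f,a), inpos(f,b), inpos(f,d), inpos(f,e), inpos(f,f), linked(a,a), linked(a,b), linked(a,d), linked(a,e), linked(a,f), linked(b,b), linked(b,e), linked(b,f), linked(d,a), linked(d,b), linked(d,d), linked(d,e), linked(d,f), linked(f,a), linked(f,b), linked(f,e), linked(f,f)}  (45 atoms)
goal ⊆ F1  ⇒  h_max = 1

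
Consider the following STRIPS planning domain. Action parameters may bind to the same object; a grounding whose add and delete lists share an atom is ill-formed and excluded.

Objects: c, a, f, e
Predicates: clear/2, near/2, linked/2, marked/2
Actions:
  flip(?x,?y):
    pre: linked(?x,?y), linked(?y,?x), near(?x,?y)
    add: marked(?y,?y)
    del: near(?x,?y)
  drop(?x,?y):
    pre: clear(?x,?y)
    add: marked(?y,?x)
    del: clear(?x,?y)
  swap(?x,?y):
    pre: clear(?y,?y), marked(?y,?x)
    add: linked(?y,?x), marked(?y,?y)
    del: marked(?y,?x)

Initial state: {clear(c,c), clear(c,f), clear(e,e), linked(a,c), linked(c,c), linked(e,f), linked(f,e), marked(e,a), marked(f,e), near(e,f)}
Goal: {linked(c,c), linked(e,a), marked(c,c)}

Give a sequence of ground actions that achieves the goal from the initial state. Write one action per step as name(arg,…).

1. drop(c,c)  →  {clear(c,f), clear(e,e), linked(a,c), linked(c,c), linked(e,f), linked(f,e), marked(c,c), marked(e,a), marked(f,e), near(e,f)}
2. swap(a,e)  →  {clear(c,f), clear(e,e), linked(a,c), linked(c,c), linked(e,a), linked(e,f), linked(f,e), marked(c,c), marked(e,e), marked(f,e), near(e,f)}

drop(c,c); swap(a,e)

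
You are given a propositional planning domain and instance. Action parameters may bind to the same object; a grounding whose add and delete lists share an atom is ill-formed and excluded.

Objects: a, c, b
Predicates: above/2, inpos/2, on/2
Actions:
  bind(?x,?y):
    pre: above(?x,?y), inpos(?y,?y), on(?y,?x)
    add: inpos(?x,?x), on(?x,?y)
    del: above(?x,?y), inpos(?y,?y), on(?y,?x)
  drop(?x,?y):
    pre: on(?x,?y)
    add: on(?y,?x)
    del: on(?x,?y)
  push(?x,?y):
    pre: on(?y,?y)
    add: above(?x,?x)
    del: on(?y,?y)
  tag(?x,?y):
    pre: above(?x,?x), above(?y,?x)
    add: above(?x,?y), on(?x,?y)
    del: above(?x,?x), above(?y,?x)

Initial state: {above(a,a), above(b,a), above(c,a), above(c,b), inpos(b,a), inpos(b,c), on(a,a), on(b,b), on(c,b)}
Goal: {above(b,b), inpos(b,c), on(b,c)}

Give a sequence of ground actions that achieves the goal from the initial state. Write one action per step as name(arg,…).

drop(c,b); push(b,a)

1. drop(c,b)  →  {above(a,a), above(b,a), above(c,a), above(c,b), inpos(b,a), inpos(b,c), on(a,a), on(b,b), on(b,c)}
2. push(b,a)  →  {above(a,a), above(b,a), above(b,b), above(c,a), above(c,b), inpos(b,a), inpos(b,c), on(b,b), on(b,c)}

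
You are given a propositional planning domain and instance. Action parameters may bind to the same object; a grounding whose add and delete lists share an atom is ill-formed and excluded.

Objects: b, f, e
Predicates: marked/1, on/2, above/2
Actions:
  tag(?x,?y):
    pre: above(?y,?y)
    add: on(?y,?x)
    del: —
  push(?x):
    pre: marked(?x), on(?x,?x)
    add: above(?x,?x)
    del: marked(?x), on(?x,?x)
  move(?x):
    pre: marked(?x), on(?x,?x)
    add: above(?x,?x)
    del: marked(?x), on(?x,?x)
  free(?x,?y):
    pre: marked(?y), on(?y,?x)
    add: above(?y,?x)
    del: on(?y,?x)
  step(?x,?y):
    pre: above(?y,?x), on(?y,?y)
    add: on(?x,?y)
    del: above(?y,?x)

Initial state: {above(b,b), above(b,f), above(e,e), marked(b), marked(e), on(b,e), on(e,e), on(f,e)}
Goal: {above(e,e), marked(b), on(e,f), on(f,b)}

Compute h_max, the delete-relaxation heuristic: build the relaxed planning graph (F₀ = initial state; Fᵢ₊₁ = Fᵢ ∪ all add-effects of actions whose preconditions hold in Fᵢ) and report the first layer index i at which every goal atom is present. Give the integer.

2

F0 = init (8 atoms)
F1 = F0 ∪ {above(b,e), on(b,b), on(b,f), on(e,b), on(e,f)}  (13 atoms)
F2 = F1 ∪ {above(e,b), above(e,f), on(f,b)}  (16 atoms)
goal ⊆ F2  ⇒  h_max = 2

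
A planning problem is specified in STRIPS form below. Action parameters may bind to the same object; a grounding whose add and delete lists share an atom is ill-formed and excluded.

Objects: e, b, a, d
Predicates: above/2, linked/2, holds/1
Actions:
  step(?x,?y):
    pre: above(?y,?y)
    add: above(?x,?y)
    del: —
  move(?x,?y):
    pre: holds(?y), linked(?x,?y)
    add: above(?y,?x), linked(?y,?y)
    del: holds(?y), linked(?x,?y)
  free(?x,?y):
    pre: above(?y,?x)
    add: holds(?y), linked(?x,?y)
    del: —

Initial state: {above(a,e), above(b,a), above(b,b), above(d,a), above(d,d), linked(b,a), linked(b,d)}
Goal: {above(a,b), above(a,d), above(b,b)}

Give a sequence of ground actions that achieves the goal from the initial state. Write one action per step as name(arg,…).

1. step(a,b)  →  {above(a,b), above(a,e), above(b,a), above(b,b), above(d,a), above(d,d), linked(b,a), linked(b,d)}
2. step(a,d)  →  {above(a,b), above(a,d), above(a,e), above(b,a), above(b,b), above(d,a), above(d,d), linked(b,a), linked(b,d)}

step(a,b); step(a,d)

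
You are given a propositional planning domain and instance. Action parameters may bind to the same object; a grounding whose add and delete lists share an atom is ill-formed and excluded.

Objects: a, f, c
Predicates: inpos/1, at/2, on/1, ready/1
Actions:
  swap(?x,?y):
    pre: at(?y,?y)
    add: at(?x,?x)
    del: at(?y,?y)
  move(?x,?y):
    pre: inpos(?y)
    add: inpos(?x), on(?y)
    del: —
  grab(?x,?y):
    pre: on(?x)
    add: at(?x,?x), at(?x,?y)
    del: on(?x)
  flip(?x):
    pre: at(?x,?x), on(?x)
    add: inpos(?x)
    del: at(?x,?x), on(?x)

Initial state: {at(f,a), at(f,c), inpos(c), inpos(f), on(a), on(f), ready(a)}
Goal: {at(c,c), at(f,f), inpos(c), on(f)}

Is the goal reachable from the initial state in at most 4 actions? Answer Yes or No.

1. move(a,c)  →  {at(f,a), at(f,c), inpos(a), inpos(c), inpos(f), on(a), on(c), on(f), ready(a)}
2. grab(a,a)  →  {at(a,a), at(f,a), at(f,c), inpos(a), inpos(c), inpos(f), on(c), on(f), ready(a)}
3. swap(f,a)  →  {at(f,a), at(f,c), at(f,f), inpos(a), inpos(c), inpos(f), on(c), on(f), ready(a)}
4. grab(c,a)  →  {at(c,a), at(c,c), at(f,a), at(f,c), at(f,f), inpos(a), inpos(c), inpos(f), on(f), ready(a)}
optimal plan length = 4; 4 ≤ 4

Yes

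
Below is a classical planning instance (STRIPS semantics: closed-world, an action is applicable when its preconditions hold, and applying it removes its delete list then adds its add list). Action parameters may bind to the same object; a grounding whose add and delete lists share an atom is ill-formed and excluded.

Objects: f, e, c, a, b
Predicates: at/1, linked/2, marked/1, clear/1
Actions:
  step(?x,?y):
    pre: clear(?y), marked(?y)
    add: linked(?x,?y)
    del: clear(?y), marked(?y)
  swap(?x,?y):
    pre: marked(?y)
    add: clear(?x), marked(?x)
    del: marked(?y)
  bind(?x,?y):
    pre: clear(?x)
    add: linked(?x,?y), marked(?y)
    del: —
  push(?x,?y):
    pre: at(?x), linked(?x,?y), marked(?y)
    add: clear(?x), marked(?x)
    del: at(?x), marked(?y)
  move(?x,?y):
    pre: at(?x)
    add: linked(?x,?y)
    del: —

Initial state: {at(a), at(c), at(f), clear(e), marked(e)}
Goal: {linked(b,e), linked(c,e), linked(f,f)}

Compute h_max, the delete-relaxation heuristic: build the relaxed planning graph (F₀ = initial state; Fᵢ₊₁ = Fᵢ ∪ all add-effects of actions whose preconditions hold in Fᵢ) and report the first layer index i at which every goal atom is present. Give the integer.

1

F0 = init (5 atoms)
F1 = F0 ∪ {clear(a), clear(b), clear(c), clear(f), linked(a,a), linked(a,b), linked(a,c), linked(a,e), linked(a,f), linked(b,e), linked(c,a), linked(c,b), linked(c,c), linked(c,e), linked(c,f), linked(e,a), linked(e,b), linked(e,c), linked(e,e), linked(e,f), linked(f,a), linked(f,b), linked(f,c), linked(f,e), linked(f,f), marked(a), marked(b), marked(c), marked(f)}  (34 atoms)
goal ⊆ F1  ⇒  h_max = 1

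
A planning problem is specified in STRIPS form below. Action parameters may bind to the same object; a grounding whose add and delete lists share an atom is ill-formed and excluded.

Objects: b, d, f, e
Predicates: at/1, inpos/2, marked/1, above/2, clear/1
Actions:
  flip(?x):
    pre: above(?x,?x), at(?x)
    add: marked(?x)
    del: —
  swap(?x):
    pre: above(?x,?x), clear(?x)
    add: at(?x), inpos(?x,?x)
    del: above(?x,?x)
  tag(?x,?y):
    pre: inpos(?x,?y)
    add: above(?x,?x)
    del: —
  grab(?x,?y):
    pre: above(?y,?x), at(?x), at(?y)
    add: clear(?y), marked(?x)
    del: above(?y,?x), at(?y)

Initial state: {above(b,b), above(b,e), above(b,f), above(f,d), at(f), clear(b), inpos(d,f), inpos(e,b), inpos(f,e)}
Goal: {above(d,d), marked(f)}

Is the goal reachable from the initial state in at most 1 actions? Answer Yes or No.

1. swap(b)  →  {above(b,e), above(b,f), above(f,d), at(b), at(f), clear(b), inpos(b,b), inpos(d,f), inpos(e,b), inpos(f,e)}
2. tag(d,f)  →  {above(b,e), above(b,f), above(d,d), above(f,d), at(b), at(f), clear(b), inpos(b,b), inpos(d,f), inpos(e,b), inpos(f,e)}
3. grab(f,b)  →  {above(b,e), above(d,d), above(f,d), at(f), clear(b), inpos(b,b), inpos(d,f), inpos(e,b), inpos(f,e), marked(f)}
optimal plan length = 3; 3 > 1

No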